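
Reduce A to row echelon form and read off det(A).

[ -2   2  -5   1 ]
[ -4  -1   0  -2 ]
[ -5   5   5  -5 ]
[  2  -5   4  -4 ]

det(A) = -630

Forward elimination:
R2 <- R2 - (2)*R1:  [  0  -5  10  -4 ]
R3 <- R3 - (5/2)*R1:  [     0      0   35/2  -15/2 ]
R4 <- R4 - (-1)*R1:  [  0  -3  -1  -3 ]
R4 <- R4 - (3/5)*R2:  [    0     0    -7  -3/5 ]
R4 <- R4 - (-2/5)*R3:  [     0      0      0  -18/5 ]
Upper-triangular form:
[ -2   2    -5      1 ]
[  0  -5    10     -4 ]
[  0   0  35/2  -15/2 ]
[  0   0     0  -18/5 ]
det(A) = (-1)^0 * (-2) * (-5) * (35/2) * (-18/5) = -630  (0 row swaps -> sign +1)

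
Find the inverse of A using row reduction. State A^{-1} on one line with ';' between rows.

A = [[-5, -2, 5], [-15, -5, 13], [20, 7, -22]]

inverse = [19/20 -9/20 -1/20; -7/2 1/2 -1/2; -1/4 -1/4 -1/4]

Gauss-Jordan on [A | I]:
R1 <- (1/-5)*R1:  [    1   2/5    -1  |  -1/5     0     0 ]
R2 <- R2 - (-15)*R1:  [  0   1  -2  |  -3   1   0 ]
R3 <- R3 - (20)*R1:  [  0  -1  -2  |   4   0   1 ]
R1 <- R1 - (2/5)*R2:  [    1     0  -1/5  |     1  -2/5     0 ]
R3 <- R3 - (-1)*R2:  [  0   0  -4  |   1   1   1 ]
R3 <- (1/-4)*R3:  [    0     0     1  |  -1/4  -1/4  -1/4 ]
R1 <- R1 - (-1/5)*R3:  [     1      0      0  |  19/20  -9/20  -1/20 ]
R2 <- R2 - (-2)*R3:  [    0     1     0  |  -7/2   1/2  -1/2 ]
Right block of [I | A^{-1}] is the inverse:
[ 19/20  -9/20  -1/20 ]
[  -7/2    1/2   -1/2 ]
[  -1/4   -1/4   -1/4 ]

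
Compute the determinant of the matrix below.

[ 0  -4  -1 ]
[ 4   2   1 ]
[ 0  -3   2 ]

Forward elimination:
R1 <-> R2   (pivot in column 1 was zero)
[ 4   2   1 ]
[ 0  -4  -1 ]
[ 0  -3   2 ]
R3 <- R3 - (3/4)*R2:  [    0     0  11/4 ]
Upper-triangular form:
[ 4   2     1 ]
[ 0  -4    -1 ]
[ 0   0  11/4 ]
det(A) = (-1)^1 * (4) * (-4) * (11/4) = 44  (1 row swap -> sign -1)

det(A) = 44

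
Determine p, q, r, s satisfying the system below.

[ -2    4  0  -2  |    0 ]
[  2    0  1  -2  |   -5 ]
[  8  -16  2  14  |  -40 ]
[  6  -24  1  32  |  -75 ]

(-5, -5, -5, -5)

Forward elimination on [A|b]:
R2 <- R2 - (-1)*R1:  [  0   4   1  -4  -5 ]
R3 <- R3 - (-4)*R1:  [   0    0    2    6  -40 ]
R4 <- R4 - (-3)*R1:  [   0  -12    1   26  -75 ]
R4 <- R4 - (-3)*R2:  [   0    0    4   14  -90 ]
R4 <- R4 - (2)*R3:  [   0    0    0    2  -10 ]
Row echelon form:
[ -2  4  0  -2  |    0 ]
[  0  4  1  -4  |   -5 ]
[  0  0  2   6  |  -40 ]
[  0  0  0   2  |  -10 ]
Back-substitution:
s = (-10) / 2 = -5
r = (-40 - (6)*(-5)) / 2 = -5
q = (-5 - (1)*(-5) - (-4)*(-5)) / 4 = -5
p = (0 - (4)*(-5) - (-2)*(-5)) / -2 = -5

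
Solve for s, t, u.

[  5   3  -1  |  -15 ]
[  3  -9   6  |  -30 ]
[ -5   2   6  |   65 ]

(-5, 5, 5)

Forward elimination on [A|b]:
R2 <- R2 - (3/5)*R1:  [     0  -54/5   33/5    -21 ]
R3 <- R3 - (-1)*R1:  [  0   5   5  50 ]
R3 <- R3 - (-25/54)*R2:  [      0       0  145/18  725/18 ]
Row echelon form:
[ 5      3      -1  |     -15 ]
[ 0  -54/5    33/5  |     -21 ]
[ 0      0  145/18  |  725/18 ]
Back-substitution:
u = (725/18) / (145/18) = 5
t = (-21 - (33/5)*(5)) / (-54/5) = 5
s = (-15 - (3)*(5) - (-1)*(5)) / 5 = -5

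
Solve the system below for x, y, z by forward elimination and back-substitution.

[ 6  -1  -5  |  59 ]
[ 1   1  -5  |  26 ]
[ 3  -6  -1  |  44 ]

Forward elimination on [A|b]:
R2 <- R2 - (1/6)*R1:  [     0    7/6  -25/6   97/6 ]
R3 <- R3 - (1/2)*R1:  [     0  -11/2    3/2   29/2 ]
R3 <- R3 - (-33/7)*R2:  [      0       0  -127/7   635/7 ]
Row echelon form:
[ 6   -1      -5  |     59 ]
[ 0  7/6   -25/6  |   97/6 ]
[ 0    0  -127/7  |  635/7 ]
Back-substitution:
z = (635/7) / (-127/7) = -5
y = (97/6 - (-25/6)*(-5)) / (7/6) = -4
x = (59 - (-1)*(-4) - (-5)*(-5)) / 6 = 5

(5, -4, -5)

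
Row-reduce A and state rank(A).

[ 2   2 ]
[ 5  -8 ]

Row reduction:
R2 <- R2 - (5/2)*R1:  [   0  -13 ]
Row echelon form:
[ 2    2 ]
[ 0  -13 ]
Nonzero rows / pivot columns: 2

rank(A) = 2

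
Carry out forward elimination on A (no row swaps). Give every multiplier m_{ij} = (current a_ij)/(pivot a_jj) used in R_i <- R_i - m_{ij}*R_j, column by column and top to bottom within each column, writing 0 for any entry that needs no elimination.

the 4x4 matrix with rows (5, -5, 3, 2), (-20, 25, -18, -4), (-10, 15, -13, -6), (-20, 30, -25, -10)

multipliers: -4, -2, -4, 1, 2, 1

Forward elimination:
R2 <- R2 - (-4)*R1:  [  0   5  -6   4 ]
R3 <- R3 - (-2)*R1:  [  0   5  -7  -2 ]
R4 <- R4 - (-4)*R1:  [   0   10  -13   -2 ]
R3 <- R3 - (1)*R2:  [  0   0  -1  -6 ]
R4 <- R4 - (2)*R2:  [   0    0   -1  -10 ]
R4 <- R4 - (1)*R3:  [  0   0   0  -4 ]
Multipliers (in order of application): m_{21} = -4, m_{31} = -2, m_{41} = -4, m_{32} = 1, m_{42} = 2, m_{43} = 1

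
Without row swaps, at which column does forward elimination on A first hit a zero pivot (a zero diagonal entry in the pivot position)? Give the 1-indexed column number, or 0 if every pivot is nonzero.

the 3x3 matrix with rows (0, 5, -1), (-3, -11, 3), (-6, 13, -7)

Naive forward elimination:
Pivot entry (1,1) is zero but row 2 has -3 in column 1 -> naive elimination stops; a row interchange (e.g. R1 <-> R2) would be required here.

first zero-pivot column = 1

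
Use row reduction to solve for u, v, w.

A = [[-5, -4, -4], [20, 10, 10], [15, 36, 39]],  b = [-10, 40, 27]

(2, 1, -1)

Forward elimination on [A|b]:
R2 <- R2 - (-4)*R1:  [  0  -6  -6   0 ]
R3 <- R3 - (-3)*R1:  [  0  24  27  -3 ]
R3 <- R3 - (-4)*R2:  [  0   0   3  -3 ]
Row echelon form:
[ -5  -4  -4  |  -10 ]
[  0  -6  -6  |    0 ]
[  0   0   3  |   -3 ]
Back-substitution:
w = (-3) / 3 = -1
v = (0 - (-6)*(-1)) / -6 = 1
u = (-10 - (-4)*(1) - (-4)*(-1)) / -5 = 2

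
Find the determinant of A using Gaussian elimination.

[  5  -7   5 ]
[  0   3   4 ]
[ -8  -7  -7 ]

Forward elimination:
R3 <- R3 - (-8/5)*R1:  [     0  -91/5      1 ]
R3 <- R3 - (-91/15)*R2:  [      0       0  379/15 ]
Upper-triangular form:
[ 5  -7       5 ]
[ 0   3       4 ]
[ 0   0  379/15 ]
det(A) = (-1)^0 * (5) * (3) * (379/15) = 379  (0 row swaps -> sign +1)

det(A) = 379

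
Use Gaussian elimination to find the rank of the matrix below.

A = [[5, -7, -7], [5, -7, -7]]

rank(A) = 1

Row reduction:
R2 <- R2 - (1)*R1:  [ 0  0  0 ]
Row echelon form:
[ 5  -7  -7 ]
[ 0   0   0 ]
Nonzero rows / pivot columns: 1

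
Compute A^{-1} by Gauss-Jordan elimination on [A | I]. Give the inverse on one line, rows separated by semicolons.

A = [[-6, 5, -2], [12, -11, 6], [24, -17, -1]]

Gauss-Jordan on [A | I]:
R1 <- (1/-6)*R1:  [    1  -5/6   1/3  |  -1/6     0     0 ]
R2 <- R2 - (12)*R1:  [  0  -1   2  |   2   1   0 ]
R3 <- R3 - (24)*R1:  [  0   3  -9  |   4   0   1 ]
R2 <- (1/-1)*R2:  [  0   1  -2  |  -2  -1   0 ]
R1 <- R1 - (-5/6)*R2:  [     1      0   -4/3  |  -11/6   -5/6      0 ]
R3 <- R3 - (3)*R2:  [  0   0  -3  |  10   3   1 ]
R3 <- (1/-3)*R3:  [     0      0      1  |  -10/3     -1   -1/3 ]
R1 <- R1 - (-4/3)*R3:  [       1        0        0  |  -113/18    -13/6     -4/9 ]
R2 <- R2 - (-2)*R3:  [     0      1      0  |  -26/3     -3   -2/3 ]
Right block of [I | A^{-1}] is the inverse:
[ -113/18  -13/6  -4/9 ]
[   -26/3     -3  -2/3 ]
[   -10/3     -1  -1/3 ]

inverse = [-113/18 -13/6 -4/9; -26/3 -3 -2/3; -10/3 -1 -1/3]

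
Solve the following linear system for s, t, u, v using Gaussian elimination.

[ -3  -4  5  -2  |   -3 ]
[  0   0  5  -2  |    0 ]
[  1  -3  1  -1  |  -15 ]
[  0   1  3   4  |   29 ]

Forward elimination on [A|b]:
R3 <- R3 - (-1/3)*R1:  [     0  -13/3    8/3   -5/3    -16 ]
R2 <-> R3   (pivot in column 2 was zero)
[ -3     -4    5    -2   -3 ]
[  0  -13/3  8/3  -5/3  -16 ]
[  0      0    5    -2    0 ]
[  0      1    3     4   29 ]
R4 <- R4 - (-3/13)*R2:  [      0       0   47/13   47/13  329/13 ]
R4 <- R4 - (47/65)*R3:  [      0       0       0  329/65  329/13 ]
Row echelon form:
[ -3     -4    5      -2  |      -3 ]
[  0  -13/3  8/3    -5/3  |     -16 ]
[  0      0    5      -2  |       0 ]
[  0      0    0  329/65  |  329/13 ]
Back-substitution:
v = (329/13) / (329/65) = 5
u = (0 - (-2)*(5)) / 5 = 2
t = (-16 - (8/3)*(2) - (-5/3)*(5)) / (-13/3) = 3
s = (-3 - (-4)*(3) - (5)*(2) - (-2)*(5)) / -3 = -3

(-3, 3, 2, 5)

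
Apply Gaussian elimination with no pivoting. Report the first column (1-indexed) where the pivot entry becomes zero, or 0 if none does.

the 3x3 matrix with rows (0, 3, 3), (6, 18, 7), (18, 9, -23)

first zero-pivot column = 1

Naive forward elimination:
Pivot entry (1,1) is zero but row 2 has 6 in column 1 -> naive elimination stops; a row interchange (e.g. R1 <-> R2) would be required here.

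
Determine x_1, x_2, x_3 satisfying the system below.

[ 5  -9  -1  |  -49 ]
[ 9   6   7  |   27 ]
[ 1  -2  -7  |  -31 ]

Forward elimination on [A|b]:
R2 <- R2 - (9/5)*R1:  [     0  111/5   44/5  576/5 ]
R3 <- R3 - (1/5)*R1:  [      0    -1/5   -34/5  -106/5 ]
R3 <- R3 - (-1/111)*R2:  [        0         0  -746/111   -746/37 ]
Row echelon form:
[ 5     -9        -1  |      -49 ]
[ 0  111/5      44/5  |    576/5 ]
[ 0      0  -746/111  |  -746/37 ]
Back-substitution:
x_3 = (-746/37) / (-746/111) = 3
x_2 = (576/5 - (44/5)*(3)) / (111/5) = 4
x_1 = (-49 - (-9)*(4) - (-1)*(3)) / 5 = -2

(-2, 4, 3)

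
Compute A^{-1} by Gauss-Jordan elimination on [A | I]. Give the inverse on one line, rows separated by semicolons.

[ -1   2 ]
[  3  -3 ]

Gauss-Jordan on [A | I]:
R1 <- (1/-1)*R1:  [  1  -2  |  -1   0 ]
R2 <- R2 - (3)*R1:  [ 0  3  |  3  1 ]
R2 <- (1/3)*R2:  [   0    1  |    1  1/3 ]
R1 <- R1 - (-2)*R2:  [   1    0  |    1  2/3 ]
Right block of [I | A^{-1}] is the inverse:
[ 1  2/3 ]
[ 1  1/3 ]

inverse = [1 2/3; 1 1/3]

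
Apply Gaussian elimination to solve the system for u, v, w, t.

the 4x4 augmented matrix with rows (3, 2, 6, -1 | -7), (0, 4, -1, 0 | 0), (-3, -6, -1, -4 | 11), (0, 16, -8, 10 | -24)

(5, -1, -4, -4)

Forward elimination on [A|b]:
R3 <- R3 - (-1)*R1:  [  0  -4   5  -5   4 ]
R3 <- R3 - (-1)*R2:  [  0   0   4  -5   4 ]
R4 <- R4 - (4)*R2:  [   0    0   -4   10  -24 ]
R4 <- R4 - (-1)*R3:  [   0    0    0    5  -20 ]
Row echelon form:
[ 3  2   6  -1  |   -7 ]
[ 0  4  -1   0  |    0 ]
[ 0  0   4  -5  |    4 ]
[ 0  0   0   5  |  -20 ]
Back-substitution:
t = (-20) / 5 = -4
w = (4 - (-5)*(-4)) / 4 = -4
v = (0 - (-1)*(-4)) / 4 = -1
u = (-7 - (2)*(-1) - (6)*(-4) - (-1)*(-4)) / 3 = 5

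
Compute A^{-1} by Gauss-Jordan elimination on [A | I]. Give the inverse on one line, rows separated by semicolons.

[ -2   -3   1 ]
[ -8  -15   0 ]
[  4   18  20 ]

Gauss-Jordan on [A | I]:
R1 <- (1/-2)*R1:  [    1   3/2  -1/2  |  -1/2     0     0 ]
R2 <- R2 - (-8)*R1:  [  0  -3  -4  |  -4   1   0 ]
R3 <- R3 - (4)*R1:  [  0  12  22  |   2   0   1 ]
R2 <- (1/-3)*R2:  [    0     1   4/3  |   4/3  -1/3     0 ]
R1 <- R1 - (3/2)*R2:  [    1     0  -5/2  |  -5/2   1/2     0 ]
R3 <- R3 - (12)*R2:  [   0    0    6  |  -14    4    1 ]
R3 <- (1/6)*R3:  [    0     0     1  |  -7/3   2/3   1/6 ]
R1 <- R1 - (-5/2)*R3:  [     1      0      0  |  -25/3   13/6   5/12 ]
R2 <- R2 - (4/3)*R3:  [     0      1      0  |   40/9  -11/9   -2/9 ]
Right block of [I | A^{-1}] is the inverse:
[ -25/3   13/6  5/12 ]
[  40/9  -11/9  -2/9 ]
[  -7/3    2/3   1/6 ]

inverse = [-25/3 13/6 5/12; 40/9 -11/9 -2/9; -7/3 2/3 1/6]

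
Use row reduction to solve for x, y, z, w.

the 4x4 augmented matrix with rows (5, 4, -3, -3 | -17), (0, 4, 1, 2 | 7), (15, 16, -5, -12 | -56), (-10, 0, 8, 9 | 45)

(-1, 0, 1, 3)

Forward elimination on [A|b]:
R3 <- R3 - (3)*R1:  [  0   4   4  -3  -5 ]
R4 <- R4 - (-2)*R1:  [  0   8   2   3  11 ]
R3 <- R3 - (1)*R2:  [   0    0    3   -5  -12 ]
R4 <- R4 - (2)*R2:  [  0   0   0  -1  -3 ]
Row echelon form:
[ 5  4  -3  -3  |  -17 ]
[ 0  4   1   2  |    7 ]
[ 0  0   3  -5  |  -12 ]
[ 0  0   0  -1  |   -3 ]
Back-substitution:
w = (-3) / -1 = 3
z = (-12 - (-5)*(3)) / 3 = 1
y = (7 - (1)*(1) - (2)*(3)) / 4 = 0
x = (-17 - (4)*(0) - (-3)*(1) - (-3)*(3)) / 5 = -1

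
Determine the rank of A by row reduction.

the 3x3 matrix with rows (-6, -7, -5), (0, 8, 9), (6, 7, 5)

rank(A) = 2

Row reduction:
R3 <- R3 - (-1)*R1:  [ 0  0  0 ]
Row echelon form:
[ -6  -7  -5 ]
[  0   8   9 ]
[  0   0   0 ]
Nonzero rows / pivot columns: 2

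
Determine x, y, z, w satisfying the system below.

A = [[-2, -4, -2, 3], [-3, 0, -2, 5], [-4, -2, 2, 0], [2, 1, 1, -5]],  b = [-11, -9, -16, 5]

Forward elimination on [A|b]:
R2 <- R2 - (3/2)*R1:  [    0     6     1   1/2  15/2 ]
R3 <- R3 - (2)*R1:  [  0   6   6  -6   6 ]
R4 <- R4 - (-1)*R1:  [  0  -3  -1  -2  -6 ]
R3 <- R3 - (1)*R2:  [     0      0      5  -13/2   -3/2 ]
R4 <- R4 - (-1/2)*R2:  [    0     0  -1/2  -7/4  -9/4 ]
R4 <- R4 - (-1/10)*R3:  [     0      0      0  -12/5  -12/5 ]
Row echelon form:
[ -2  -4  -2      3  |    -11 ]
[  0   6   1    1/2  |   15/2 ]
[  0   0   5  -13/2  |   -3/2 ]
[  0   0   0  -12/5  |  -12/5 ]
Back-substitution:
w = (-12/5) / (-12/5) = 1
z = (-3/2 - (-13/2)*(1)) / 5 = 1
y = (15/2 - (1)*(1) - (1/2)*(1)) / 6 = 1
x = (-11 - (-4)*(1) - (-2)*(1) - (3)*(1)) / -2 = 4

(4, 1, 1, 1)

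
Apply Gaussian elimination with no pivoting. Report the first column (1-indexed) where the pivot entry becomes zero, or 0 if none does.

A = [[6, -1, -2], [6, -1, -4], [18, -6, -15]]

first zero-pivot column = 2

Naive forward elimination:
R2 <- R2 - (1)*R1:  [  0   0  -2 ]
R3 <- R3 - (3)*R1:  [  0  -3  -9 ]
Matrix at this point:
[ 6  -1  -2 ]
[ 0   0  -2 ]
[ 0  -3  -9 ]
Pivot entry (2,2) is zero but row 3 has -3 in column 2 -> naive elimination stops; a row interchange (e.g. R2 <-> R3) would be required here.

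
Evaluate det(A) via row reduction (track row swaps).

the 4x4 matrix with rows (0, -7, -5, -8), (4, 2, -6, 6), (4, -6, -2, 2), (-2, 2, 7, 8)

det(A) = 1792

Forward elimination:
R1 <-> R2   (pivot in column 1 was zero)
[  4   2  -6   6 ]
[  0  -7  -5  -8 ]
[  4  -6  -2   2 ]
[ -2   2   7   8 ]
R3 <- R3 - (1)*R1:  [  0  -8   4  -4 ]
R4 <- R4 - (-1/2)*R1:  [  0   3   4  11 ]
R3 <- R3 - (8/7)*R2:  [    0     0  68/7  36/7 ]
R4 <- R4 - (-3/7)*R2:  [    0     0  13/7  53/7 ]
R4 <- R4 - (13/68)*R3:  [      0       0       0  112/17 ]
Upper-triangular form:
[ 4   2    -6       6 ]
[ 0  -7    -5      -8 ]
[ 0   0  68/7    36/7 ]
[ 0   0     0  112/17 ]
det(A) = (-1)^1 * (4) * (-7) * (68/7) * (112/17) = 1792  (1 row swap -> sign -1)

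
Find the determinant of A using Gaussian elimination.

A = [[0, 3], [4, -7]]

Forward elimination:
R1 <-> R2   (pivot in column 1 was zero)
[ 4  -7 ]
[ 0   3 ]
Upper-triangular form:
[ 4  -7 ]
[ 0   3 ]
det(A) = (-1)^1 * (4) * (3) = -12  (1 row swap -> sign -1)

det(A) = -12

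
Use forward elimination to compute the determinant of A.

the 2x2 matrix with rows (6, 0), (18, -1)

det(A) = -6

Forward elimination:
R2 <- R2 - (3)*R1:  [  0  -1 ]
Upper-triangular form:
[ 6   0 ]
[ 0  -1 ]
det(A) = (-1)^0 * (6) * (-1) = -6  (0 row swaps -> sign +1)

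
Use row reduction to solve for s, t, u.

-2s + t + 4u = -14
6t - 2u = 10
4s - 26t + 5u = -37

Forward elimination on [A|b]:
R3 <- R3 - (-2)*R1:  [   0  -24   13  -65 ]
R3 <- R3 - (-4)*R2:  [   0    0    5  -25 ]
Row echelon form:
[ -2  1   4  |  -14 ]
[  0  6  -2  |   10 ]
[  0  0   5  |  -25 ]
Back-substitution:
u = (-25) / 5 = -5
t = (10 - (-2)*(-5)) / 6 = 0
s = (-14 - (1)*(0) - (4)*(-5)) / -2 = -3

(-3, 0, -5)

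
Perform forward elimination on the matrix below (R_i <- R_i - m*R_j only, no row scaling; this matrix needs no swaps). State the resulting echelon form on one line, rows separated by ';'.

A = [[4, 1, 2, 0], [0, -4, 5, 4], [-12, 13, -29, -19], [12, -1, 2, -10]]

Forward elimination:
R3 <- R3 - (-3)*R1:  [   0   16  -23  -19 ]
R4 <- R4 - (3)*R1:  [   0   -4   -4  -10 ]
R3 <- R3 - (-4)*R2:  [  0   0  -3  -3 ]
R4 <- R4 - (1)*R2:  [   0    0   -9  -14 ]
R4 <- R4 - (3)*R3:  [  0   0   0  -5 ]
Row echelon form:
[ 4   1   2   0 ]
[ 0  -4   5   4 ]
[ 0   0  -3  -3 ]
[ 0   0   0  -5 ]

REF = [4 1 2 0; 0 -4 5 4; 0 0 -3 -3; 0 0 0 -5]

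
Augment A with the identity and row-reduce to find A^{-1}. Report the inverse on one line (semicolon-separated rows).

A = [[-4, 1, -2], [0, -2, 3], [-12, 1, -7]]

inverse = [-11/32 -5/32 1/32; 9/8 -1/8 -3/8; 3/4 1/4 -1/4]

Gauss-Jordan on [A | I]:
R1 <- (1/-4)*R1:  [    1  -1/4   1/2  |  -1/4     0     0 ]
R3 <- R3 - (-12)*R1:  [  0  -2  -1  |  -3   0   1 ]
R2 <- (1/-2)*R2:  [    0     1  -3/2  |     0  -1/2     0 ]
R1 <- R1 - (-1/4)*R2:  [    1     0   1/8  |  -1/4  -1/8     0 ]
R3 <- R3 - (-2)*R2:  [  0   0  -4  |  -3  -1   1 ]
R3 <- (1/-4)*R3:  [    0     0     1  |   3/4   1/4  -1/4 ]
R1 <- R1 - (1/8)*R3:  [      1       0       0  |  -11/32   -5/32    1/32 ]
R2 <- R2 - (-3/2)*R3:  [    0     1     0  |   9/8  -1/8  -3/8 ]
Right block of [I | A^{-1}] is the inverse:
[ -11/32  -5/32  1/32 ]
[    9/8   -1/8  -3/8 ]
[    3/4    1/4  -1/4 ]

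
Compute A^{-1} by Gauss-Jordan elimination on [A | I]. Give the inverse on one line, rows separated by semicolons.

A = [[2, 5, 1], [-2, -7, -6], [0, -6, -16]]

Gauss-Jordan on [A | I]:
R1 <- (1/2)*R1:  [   1  5/2  1/2  |  1/2    0    0 ]
R2 <- R2 - (-2)*R1:  [  0  -2  -5  |   1   1   0 ]
R2 <- (1/-2)*R2:  [    0     1   5/2  |  -1/2  -1/2     0 ]
R1 <- R1 - (5/2)*R2:  [     1      0  -23/4  |    7/4    5/4      0 ]
R3 <- R3 - (-6)*R2:  [  0   0  -1  |  -3  -3   1 ]
R3 <- (1/-1)*R3:  [  0   0   1  |   3   3  -1 ]
R1 <- R1 - (-23/4)*R3:  [     1      0      0  |     19   37/2  -23/4 ]
R2 <- R2 - (5/2)*R3:  [   0    1    0  |   -8   -8  5/2 ]
Right block of [I | A^{-1}] is the inverse:
[ 19  37/2  -23/4 ]
[ -8    -8    5/2 ]
[  3     3     -1 ]

inverse = [19 37/2 -23/4; -8 -8 5/2; 3 3 -1]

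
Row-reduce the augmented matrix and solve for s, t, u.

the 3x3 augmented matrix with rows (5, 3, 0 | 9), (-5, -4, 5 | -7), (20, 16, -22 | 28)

Forward elimination on [A|b]:
R2 <- R2 - (-1)*R1:  [  0  -1   5   2 ]
R3 <- R3 - (4)*R1:  [   0    4  -22   -8 ]
R3 <- R3 - (-4)*R2:  [  0   0  -2   0 ]
Row echelon form:
[ 5   3   0  |  9 ]
[ 0  -1   5  |  2 ]
[ 0   0  -2  |  0 ]
Back-substitution:
u = (0) / -2 = 0
t = (2 - (5)*(0)) / -1 = -2
s = (9 - (3)*(-2)) / 5 = 3

(3, -2, 0)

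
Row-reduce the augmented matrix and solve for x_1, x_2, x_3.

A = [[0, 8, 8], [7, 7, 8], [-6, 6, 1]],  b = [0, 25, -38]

(3, -4, 4)

Forward elimination on [A|b]:
R1 <-> R2   (pivot in column 1 was zero)
[  7  7  8   25 ]
[  0  8  8    0 ]
[ -6  6  1  -38 ]
R3 <- R3 - (-6/7)*R1:  [      0      12    55/7  -116/7 ]
R3 <- R3 - (3/2)*R2:  [      0       0   -29/7  -116/7 ]
Row echelon form:
[ 7  7      8  |      25 ]
[ 0  8      8  |       0 ]
[ 0  0  -29/7  |  -116/7 ]
Back-substitution:
x_3 = (-116/7) / (-29/7) = 4
x_2 = (0 - (8)*(4)) / 8 = -4
x_1 = (25 - (7)*(-4) - (8)*(4)) / 7 = 3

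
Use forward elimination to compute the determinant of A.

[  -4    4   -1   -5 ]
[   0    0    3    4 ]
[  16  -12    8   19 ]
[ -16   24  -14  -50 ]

Forward elimination:
R3 <- R3 - (-4)*R1:  [  0   4   4  -1 ]
R4 <- R4 - (4)*R1:  [   0    8  -10  -30 ]
R2 <-> R3   (pivot in column 2 was zero)
[ -4  4   -1   -5 ]
[  0  4    4   -1 ]
[  0  0    3    4 ]
[  0  8  -10  -30 ]
R4 <- R4 - (2)*R2:  [   0    0  -18  -28 ]
R4 <- R4 - (-6)*R3:  [  0   0   0  -4 ]
Upper-triangular form:
[ -4  4  -1  -5 ]
[  0  4   4  -1 ]
[  0  0   3   4 ]
[  0  0   0  -4 ]
det(A) = (-1)^1 * (-4) * (4) * (3) * (-4) = -192  (1 row swap -> sign -1)

det(A) = -192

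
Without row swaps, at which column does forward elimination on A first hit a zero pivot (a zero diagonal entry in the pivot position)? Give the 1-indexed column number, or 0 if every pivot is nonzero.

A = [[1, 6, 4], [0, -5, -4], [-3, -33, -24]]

first zero-pivot column = 3

Naive forward elimination:
R3 <- R3 - (-3)*R1:  [   0  -15  -12 ]
R3 <- R3 - (3)*R2:  [ 0  0  0 ]
Matrix at this point:
[ 1   6   4 ]
[ 0  -5  -4 ]
[ 0   0   0 ]
Pivot entry (3,3) in the last row is zero and there are no rows below to swap with -> zero pivot in column 3 (A is singular).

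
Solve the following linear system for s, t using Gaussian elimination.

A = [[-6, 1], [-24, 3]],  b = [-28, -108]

(4, -4)

Forward elimination on [A|b]:
R2 <- R2 - (4)*R1:  [  0  -1   4 ]
Row echelon form:
[ -6   1  |  -28 ]
[  0  -1  |    4 ]
Back-substitution:
t = (4) / -1 = -4
s = (-28 - (1)*(-4)) / -6 = 4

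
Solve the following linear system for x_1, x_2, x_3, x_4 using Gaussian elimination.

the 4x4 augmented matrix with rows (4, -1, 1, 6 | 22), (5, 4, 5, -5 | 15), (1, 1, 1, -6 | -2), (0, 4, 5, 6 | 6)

(4, 0, 0, 1)

Forward elimination on [A|b]:
R2 <- R2 - (5/4)*R1:  [     0   21/4   15/4  -25/2  -25/2 ]
R3 <- R3 - (1/4)*R1:  [     0    5/4    3/4  -15/2  -15/2 ]
R3 <- R3 - (5/21)*R2:  [      0       0    -1/7  -95/21  -95/21 ]
R4 <- R4 - (16/21)*R2:  [      0       0    15/7  326/21  326/21 ]
R4 <- R4 - (-15)*R3:  [      0       0       0  -157/3  -157/3 ]
Row echelon form:
[ 4    -1     1       6  |      22 ]
[ 0  21/4  15/4   -25/2  |   -25/2 ]
[ 0     0  -1/7  -95/21  |  -95/21 ]
[ 0     0     0  -157/3  |  -157/3 ]
Back-substitution:
x_4 = (-157/3) / (-157/3) = 1
x_3 = (-95/21 - (-95/21)*(1)) / (-1/7) = 0
x_2 = (-25/2 - (15/4)*(0) - (-25/2)*(1)) / (21/4) = 0
x_1 = (22 - (-1)*(0) - (1)*(0) - (6)*(1)) / 4 = 4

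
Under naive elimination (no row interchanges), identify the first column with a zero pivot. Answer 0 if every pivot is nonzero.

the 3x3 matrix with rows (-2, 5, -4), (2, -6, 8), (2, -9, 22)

first zero-pivot column = 0

Naive forward elimination:
R2 <- R2 - (-1)*R1:  [  0  -1   4 ]
R3 <- R3 - (-1)*R1:  [  0  -4  18 ]
R3 <- R3 - (4)*R2:  [ 0  0  2 ]
All pivots nonzero; naive elimination completes without hitting a zero pivot.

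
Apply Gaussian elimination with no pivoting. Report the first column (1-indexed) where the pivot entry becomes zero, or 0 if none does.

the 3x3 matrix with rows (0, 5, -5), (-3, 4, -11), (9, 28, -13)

first zero-pivot column = 1

Naive forward elimination:
Pivot entry (1,1) is zero but row 2 has -3 in column 1 -> naive elimination stops; a row interchange (e.g. R1 <-> R2) would be required here.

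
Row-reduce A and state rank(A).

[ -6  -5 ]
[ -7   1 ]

Row reduction:
R2 <- R2 - (7/6)*R1:  [    0  41/6 ]
Row echelon form:
[ -6    -5 ]
[  0  41/6 ]
Nonzero rows / pivot columns: 2

rank(A) = 2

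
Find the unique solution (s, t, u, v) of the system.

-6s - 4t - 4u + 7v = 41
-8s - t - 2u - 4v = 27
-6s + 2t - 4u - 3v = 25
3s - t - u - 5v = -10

Forward elimination on [A|b]:
R2 <- R2 - (4/3)*R1:  [     0   13/3   10/3  -40/3  -83/3 ]
R3 <- R3 - (1)*R1:  [   0    6    0  -10  -16 ]
R4 <- R4 - (-1/2)*R1:  [    0    -3    -3  -3/2  21/2 ]
R3 <- R3 - (18/13)*R2:  [      0       0  -60/13  110/13  290/13 ]
R4 <- R4 - (-9/13)*R2:  [       0        0    -9/13  -279/26  -225/26 ]
R4 <- R4 - (3/20)*R3:  [   0    0    0  -12  -12 ]
Row echelon form:
[ -6    -4      -4       7  |      41 ]
[  0  13/3    10/3   -40/3  |   -83/3 ]
[  0     0  -60/13  110/13  |  290/13 ]
[  0     0       0     -12  |     -12 ]
Back-substitution:
v = (-12) / -12 = 1
u = (290/13 - (110/13)*(1)) / (-60/13) = -3
t = (-83/3 - (10/3)*(-3) - (-40/3)*(1)) / (13/3) = -1
s = (41 - (-4)*(-1) - (-4)*(-3) - (7)*(1)) / -6 = -3

(-3, -1, -3, 1)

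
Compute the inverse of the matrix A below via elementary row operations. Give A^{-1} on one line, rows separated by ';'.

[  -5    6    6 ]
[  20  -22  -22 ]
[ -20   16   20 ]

Gauss-Jordan on [A | I]:
R1 <- (1/-5)*R1:  [    1  -6/5  -6/5  |  -1/5     0     0 ]
R2 <- R2 - (20)*R1:  [ 0  2  2  |  4  1  0 ]
R3 <- R3 - (-20)*R1:  [  0  -8  -4  |  -4   0   1 ]
R2 <- (1/2)*R2:  [   0    1    1  |    2  1/2    0 ]
R1 <- R1 - (-6/5)*R2:  [    1     0     0  |  11/5   3/5     0 ]
R3 <- R3 - (-8)*R2:  [  0   0   4  |  12   4   1 ]
R3 <- (1/4)*R3:  [   0    0    1  |    3    1  1/4 ]
R2 <- R2 - (1)*R3:  [    0     1     0  |    -1  -1/2  -1/4 ]
Right block of [I | A^{-1}] is the inverse:
[ 11/5   3/5     0 ]
[   -1  -1/2  -1/4 ]
[    3     1   1/4 ]

inverse = [11/5 3/5 0; -1 -1/2 -1/4; 3 1 1/4]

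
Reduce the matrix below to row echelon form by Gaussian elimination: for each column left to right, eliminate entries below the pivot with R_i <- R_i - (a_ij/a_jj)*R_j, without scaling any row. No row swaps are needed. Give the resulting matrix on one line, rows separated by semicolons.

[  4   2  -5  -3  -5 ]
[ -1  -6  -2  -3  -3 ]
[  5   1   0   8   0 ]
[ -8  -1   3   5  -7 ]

Forward elimination:
R2 <- R2 - (-1/4)*R1:  [     0  -11/2  -13/4  -15/4  -17/4 ]
R3 <- R3 - (5/4)*R1:  [    0  -3/2  25/4  47/4  25/4 ]
R4 <- R4 - (-2)*R1:  [   0    3   -7   -1  -17 ]
R3 <- R3 - (3/11)*R2:  [      0       0  157/22  281/22  163/22 ]
R4 <- R4 - (-6/11)*R2:  [       0        0  -193/22   -67/22  -425/22 ]
R4 <- R4 - (-193/157)*R3:  [         0          0          0   1987/157  -1603/157 ]
Row echelon form:
[ 4      2      -5        -3         -5 ]
[ 0  -11/2   -13/4     -15/4      -17/4 ]
[ 0      0  157/22    281/22     163/22 ]
[ 0      0       0  1987/157  -1603/157 ]

REF = [4 2 -5 -3 -5; 0 -11/2 -13/4 -15/4 -17/4; 0 0 157/22 281/22 163/22; 0 0 0 1987/157 -1603/157]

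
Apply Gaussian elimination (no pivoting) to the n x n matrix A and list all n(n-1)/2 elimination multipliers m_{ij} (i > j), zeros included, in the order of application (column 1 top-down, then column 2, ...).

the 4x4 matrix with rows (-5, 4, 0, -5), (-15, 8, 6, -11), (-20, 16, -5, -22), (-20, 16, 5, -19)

Forward elimination:
R2 <- R2 - (3)*R1:  [  0  -4   6   4 ]
R3 <- R3 - (4)*R1:  [  0   0  -5  -2 ]
R4 <- R4 - (4)*R1:  [ 0  0  5  1 ]
R3: entry in column 2 is already 0 -> m_{32} = 0 (no row operation needed)
R4: entry in column 2 is already 0 -> m_{42} = 0 (no row operation needed)
R4 <- R4 - (-1)*R3:  [  0   0   0  -1 ]
Multipliers (in order of application): m_{21} = 3, m_{31} = 4, m_{41} = 4, m_{32} = 0, m_{42} = 0, m_{43} = -1

multipliers: 3, 4, 4, 0, 0, -1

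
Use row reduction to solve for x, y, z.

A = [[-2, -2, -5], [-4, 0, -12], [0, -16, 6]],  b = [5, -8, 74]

Forward elimination on [A|b]:
R2 <- R2 - (2)*R1:  [   0    4   -2  -18 ]
R3 <- R3 - (-4)*R2:  [  0   0  -2   2 ]
Row echelon form:
[ -2  -2  -5  |    5 ]
[  0   4  -2  |  -18 ]
[  0   0  -2  |    2 ]
Back-substitution:
z = (2) / -2 = -1
y = (-18 - (-2)*(-1)) / 4 = -5
x = (5 - (-2)*(-5) - (-5)*(-1)) / -2 = 5

(5, -5, -1)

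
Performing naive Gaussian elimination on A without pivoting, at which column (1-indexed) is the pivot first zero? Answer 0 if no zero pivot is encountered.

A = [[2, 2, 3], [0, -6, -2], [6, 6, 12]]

Naive forward elimination:
R3 <- R3 - (3)*R1:  [ 0  0  3 ]
All pivots nonzero; naive elimination completes without hitting a zero pivot.

first zero-pivot column = 0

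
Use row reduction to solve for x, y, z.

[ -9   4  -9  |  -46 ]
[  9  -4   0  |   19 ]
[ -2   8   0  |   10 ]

(3, 2, 3)

Forward elimination on [A|b]:
R2 <- R2 - (-1)*R1:  [   0    0   -9  -27 ]
R3 <- R3 - (2/9)*R1:  [     0   64/9      2  182/9 ]
R2 <-> R3   (pivot in column 2 was zero)
[ -9     4  -9    -46 ]
[  0  64/9   2  182/9 ]
[  0     0  -9    -27 ]
Row echelon form:
[ -9     4  -9  |    -46 ]
[  0  64/9   2  |  182/9 ]
[  0     0  -9  |    -27 ]
Back-substitution:
z = (-27) / -9 = 3
y = (182/9 - (2)*(3)) / (64/9) = 2
x = (-46 - (4)*(2) - (-9)*(3)) / -9 = 3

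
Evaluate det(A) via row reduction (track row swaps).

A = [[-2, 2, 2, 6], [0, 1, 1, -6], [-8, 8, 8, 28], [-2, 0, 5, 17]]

Forward elimination:
R3 <- R3 - (4)*R1:  [ 0  0  0  4 ]
R4 <- R4 - (1)*R1:  [  0  -2   3  11 ]
R4 <- R4 - (-2)*R2:  [  0   0   5  -1 ]
R3 <-> R4   (pivot in column 3 was zero)
[ -2  2  2   6 ]
[  0  1  1  -6 ]
[  0  0  5  -1 ]
[  0  0  0   4 ]
Upper-triangular form:
[ -2  2  2   6 ]
[  0  1  1  -6 ]
[  0  0  5  -1 ]
[  0  0  0   4 ]
det(A) = (-1)^1 * (-2) * (1) * (5) * (4) = 40  (1 row swap -> sign -1)

det(A) = 40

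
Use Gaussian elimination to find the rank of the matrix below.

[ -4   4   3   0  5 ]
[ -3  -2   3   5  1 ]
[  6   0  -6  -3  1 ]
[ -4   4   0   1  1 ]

Row reduction:
R2 <- R2 - (3/4)*R1:  [     0     -5    3/4      5  -11/4 ]
R3 <- R3 - (-3/2)*R1:  [    0     6  -3/2    -3  17/2 ]
R4 <- R4 - (1)*R1:  [  0   0  -3   1  -4 ]
R3 <- R3 - (-6/5)*R2:  [    0     0  -3/5     3  26/5 ]
R4 <- R4 - (5)*R3:  [   0    0    0  -14  -30 ]
Row echelon form:
[ -4   4     3    0      5 ]
[  0  -5   3/4    5  -11/4 ]
[  0   0  -3/5    3   26/5 ]
[  0   0     0  -14    -30 ]
Nonzero rows / pivot columns: 4

rank(A) = 4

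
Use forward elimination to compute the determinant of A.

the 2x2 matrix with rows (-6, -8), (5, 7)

Forward elimination:
R2 <- R2 - (-5/6)*R1:  [   0  1/3 ]
Upper-triangular form:
[ -6   -8 ]
[  0  1/3 ]
det(A) = (-1)^0 * (-6) * (1/3) = -2  (0 row swaps -> sign +1)

det(A) = -2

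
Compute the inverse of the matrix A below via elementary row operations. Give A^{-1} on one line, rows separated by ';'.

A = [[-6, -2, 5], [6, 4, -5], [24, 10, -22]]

inverse = [-19/12 1/4 -5/12; 1/2 1/2 0; -3/2 1/2 -1/2]

Gauss-Jordan on [A | I]:
R1 <- (1/-6)*R1:  [    1   1/3  -5/6  |  -1/6     0     0 ]
R2 <- R2 - (6)*R1:  [ 0  2  0  |  1  1  0 ]
R3 <- R3 - (24)*R1:  [  0   2  -2  |   4   0   1 ]
R2 <- (1/2)*R2:  [   0    1    0  |  1/2  1/2    0 ]
R1 <- R1 - (1/3)*R2:  [    1     0  -5/6  |  -1/3  -1/6     0 ]
R3 <- R3 - (2)*R2:  [  0   0  -2  |   3  -1   1 ]
R3 <- (1/-2)*R3:  [    0     0     1  |  -3/2   1/2  -1/2 ]
R1 <- R1 - (-5/6)*R3:  [      1       0       0  |  -19/12     1/4   -5/12 ]
Right block of [I | A^{-1}] is the inverse:
[ -19/12  1/4  -5/12 ]
[    1/2  1/2      0 ]
[   -3/2  1/2   -1/2 ]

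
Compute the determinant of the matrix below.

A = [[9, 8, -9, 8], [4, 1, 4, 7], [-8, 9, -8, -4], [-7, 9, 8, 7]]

det(A) = 1059

Forward elimination:
R2 <- R2 - (4/9)*R1:  [     0  -23/9      8   31/9 ]
R3 <- R3 - (-8/9)*R1:  [     0  145/9    -16   28/9 ]
R4 <- R4 - (-7/9)*R1:  [     0  137/9      1  119/9 ]
R3 <- R3 - (-145/23)*R2:  [      0       0  792/23  571/23 ]
R4 <- R4 - (-137/23)*R2:  [       0        0  1119/23   776/23 ]
R4 <- R4 - (373/264)*R3:  [        0         0         0  -353/264 ]
Upper-triangular form:
[ 9      8      -9         8 ]
[ 0  -23/9       8      31/9 ]
[ 0      0  792/23    571/23 ]
[ 0      0       0  -353/264 ]
det(A) = (-1)^0 * (9) * (-23/9) * (792/23) * (-353/264) = 1059  (0 row swaps -> sign +1)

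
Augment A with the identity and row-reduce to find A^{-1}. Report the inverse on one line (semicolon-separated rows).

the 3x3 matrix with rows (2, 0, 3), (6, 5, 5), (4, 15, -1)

Gauss-Jordan on [A | I]:
R1 <- (1/2)*R1:  [   1    0  3/2  |  1/2    0    0 ]
R2 <- R2 - (6)*R1:  [  0   5  -4  |  -3   1   0 ]
R3 <- R3 - (4)*R1:  [  0  15  -7  |  -2   0   1 ]
R2 <- (1/5)*R2:  [    0     1  -4/5  |  -3/5   1/5     0 ]
R3 <- R3 - (15)*R2:  [  0   0   5  |   7  -3   1 ]
R3 <- (1/5)*R3:  [    0     0     1  |   7/5  -3/5   1/5 ]
R1 <- R1 - (3/2)*R3:  [     1      0      0  |   -8/5   9/10  -3/10 ]
R2 <- R2 - (-4/5)*R3:  [     0      1      0  |  13/25  -7/25   4/25 ]
Right block of [I | A^{-1}] is the inverse:
[  -8/5   9/10  -3/10 ]
[ 13/25  -7/25   4/25 ]
[   7/5   -3/5    1/5 ]

inverse = [-8/5 9/10 -3/10; 13/25 -7/25 4/25; 7/5 -3/5 1/5]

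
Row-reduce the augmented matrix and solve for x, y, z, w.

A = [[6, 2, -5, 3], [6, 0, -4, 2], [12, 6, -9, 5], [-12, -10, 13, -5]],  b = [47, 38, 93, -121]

Forward elimination on [A|b]:
R2 <- R2 - (1)*R1:  [  0  -2   1  -1  -9 ]
R3 <- R3 - (2)*R1:  [  0   2   1  -1  -1 ]
R4 <- R4 - (-2)*R1:  [   0   -6    3    1  -27 ]
R3 <- R3 - (-1)*R2:  [   0    0    2   -2  -10 ]
R4 <- R4 - (3)*R2:  [ 0  0  0  4  0 ]
Row echelon form:
[ 6   2  -5   3  |   47 ]
[ 0  -2   1  -1  |   -9 ]
[ 0   0   2  -2  |  -10 ]
[ 0   0   0   4  |    0 ]
Back-substitution:
w = (0) / 4 = 0
z = (-10 - (-2)*(0)) / 2 = -5
y = (-9 - (1)*(-5) - (-1)*(0)) / -2 = 2
x = (47 - (2)*(2) - (-5)*(-5) - (3)*(0)) / 6 = 3

(3, 2, -5, 0)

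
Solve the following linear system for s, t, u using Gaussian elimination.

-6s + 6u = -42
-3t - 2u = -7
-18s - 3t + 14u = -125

Forward elimination on [A|b]:
R3 <- R3 - (3)*R1:  [  0  -3  -4   1 ]
R3 <- R3 - (1)*R2:  [  0   0  -2   8 ]
Row echelon form:
[ -6   0   6  |  -42 ]
[  0  -3  -2  |   -7 ]
[  0   0  -2  |    8 ]
Back-substitution:
u = (8) / -2 = -4
t = (-7 - (-2)*(-4)) / -3 = 5
s = (-42 - (6)*(-4)) / -6 = 3

(3, 5, -4)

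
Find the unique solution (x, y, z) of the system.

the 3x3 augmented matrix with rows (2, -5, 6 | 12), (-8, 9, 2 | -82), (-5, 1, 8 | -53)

Forward elimination on [A|b]:
R2 <- R2 - (-4)*R1:  [   0  -11   26  -34 ]
R3 <- R3 - (-5/2)*R1:  [     0  -23/2     23    -23 ]
R3 <- R3 - (23/22)*R2:  [      0       0  -46/11  138/11 ]
Row echelon form:
[ 2   -5       6  |      12 ]
[ 0  -11      26  |     -34 ]
[ 0    0  -46/11  |  138/11 ]
Back-substitution:
z = (138/11) / (-46/11) = -3
y = (-34 - (26)*(-3)) / -11 = -4
x = (12 - (-5)*(-4) - (6)*(-3)) / 2 = 5

(5, -4, -3)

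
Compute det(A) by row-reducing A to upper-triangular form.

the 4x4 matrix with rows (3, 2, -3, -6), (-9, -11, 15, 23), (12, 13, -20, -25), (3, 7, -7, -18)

det(A) = -90

Forward elimination:
R2 <- R2 - (-3)*R1:  [  0  -5   6   5 ]
R3 <- R3 - (4)*R1:  [  0   5  -8  -1 ]
R4 <- R4 - (1)*R1:  [   0    5   -4  -12 ]
R3 <- R3 - (-1)*R2:  [  0   0  -2   4 ]
R4 <- R4 - (-1)*R2:  [  0   0   2  -7 ]
R4 <- R4 - (-1)*R3:  [  0   0   0  -3 ]
Upper-triangular form:
[ 3   2  -3  -6 ]
[ 0  -5   6   5 ]
[ 0   0  -2   4 ]
[ 0   0   0  -3 ]
det(A) = (-1)^0 * (3) * (-5) * (-2) * (-3) = -90  (0 row swaps -> sign +1)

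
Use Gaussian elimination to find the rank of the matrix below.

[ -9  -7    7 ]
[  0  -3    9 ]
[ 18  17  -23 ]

rank(A) = 2

Row reduction:
R3 <- R3 - (-2)*R1:  [  0   3  -9 ]
R3 <- R3 - (-1)*R2:  [ 0  0  0 ]
Row echelon form:
[ -9  -7  7 ]
[  0  -3  9 ]
[  0   0  0 ]
Nonzero rows / pivot columns: 2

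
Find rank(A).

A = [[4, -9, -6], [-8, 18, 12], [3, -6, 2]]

Row reduction:
R2 <- R2 - (-2)*R1:  [ 0  0  0 ]
R3 <- R3 - (3/4)*R1:  [    0   3/4  13/2 ]
R2 <-> R3   (pivot in column 2 was zero)
[ 4   -9    -6 ]
[ 0  3/4  13/2 ]
[ 0    0     0 ]
Row echelon form:
[ 4   -9    -6 ]
[ 0  3/4  13/2 ]
[ 0    0     0 ]
Nonzero rows / pivot columns: 2

rank(A) = 2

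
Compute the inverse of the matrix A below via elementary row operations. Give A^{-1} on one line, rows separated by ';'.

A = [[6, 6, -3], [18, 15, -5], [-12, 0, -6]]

Gauss-Jordan on [A | I]:
R1 <- (1/6)*R1:  [    1     1  -1/2  |   1/6     0     0 ]
R2 <- R2 - (18)*R1:  [  0  -3   4  |  -3   1   0 ]
R3 <- R3 - (-12)*R1:  [   0   12  -12  |    2    0    1 ]
R2 <- (1/-3)*R2:  [    0     1  -4/3  |     1  -1/3     0 ]
R1 <- R1 - (1)*R2:  [    1     0   5/6  |  -5/6   1/3     0 ]
R3 <- R3 - (12)*R2:  [   0    0    4  |  -10    4    1 ]
R3 <- (1/4)*R3:  [    0     0     1  |  -5/2     1   1/4 ]
R1 <- R1 - (5/6)*R3:  [     1      0      0  |    5/4   -1/2  -5/24 ]
R2 <- R2 - (-4/3)*R3:  [    0     1     0  |  -7/3     1   1/3 ]
Right block of [I | A^{-1}] is the inverse:
[  5/4  -1/2  -5/24 ]
[ -7/3     1    1/3 ]
[ -5/2     1    1/4 ]

inverse = [5/4 -1/2 -5/24; -7/3 1 1/3; -5/2 1 1/4]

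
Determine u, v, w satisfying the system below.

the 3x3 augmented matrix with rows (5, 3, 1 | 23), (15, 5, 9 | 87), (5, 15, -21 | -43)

(4, 0, 3)

Forward elimination on [A|b]:
R2 <- R2 - (3)*R1:  [  0  -4   6  18 ]
R3 <- R3 - (1)*R1:  [   0   12  -22  -66 ]
R3 <- R3 - (-3)*R2:  [   0    0   -4  -12 ]
Row echelon form:
[ 5   3   1  |   23 ]
[ 0  -4   6  |   18 ]
[ 0   0  -4  |  -12 ]
Back-substitution:
w = (-12) / -4 = 3
v = (18 - (6)*(3)) / -4 = 0
u = (23 - (3)*(0) - (1)*(3)) / 5 = 4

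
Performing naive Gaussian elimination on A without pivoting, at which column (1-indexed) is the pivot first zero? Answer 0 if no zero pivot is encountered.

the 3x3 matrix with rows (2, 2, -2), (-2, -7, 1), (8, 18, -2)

Naive forward elimination:
R2 <- R2 - (-1)*R1:  [  0  -5  -1 ]
R3 <- R3 - (4)*R1:  [  0  10   6 ]
R3 <- R3 - (-2)*R2:  [ 0  0  4 ]
All pivots nonzero; naive elimination completes without hitting a zero pivot.

first zero-pivot column = 0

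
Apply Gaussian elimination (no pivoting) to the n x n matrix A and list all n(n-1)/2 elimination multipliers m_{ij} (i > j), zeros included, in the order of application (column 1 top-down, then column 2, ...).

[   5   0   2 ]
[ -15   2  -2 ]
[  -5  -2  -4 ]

Forward elimination:
R2 <- R2 - (-3)*R1:  [ 0  2  4 ]
R3 <- R3 - (-1)*R1:  [  0  -2  -2 ]
R3 <- R3 - (-1)*R2:  [ 0  0  2 ]
Multipliers (in order of application): m_{21} = -3, m_{31} = -1, m_{32} = -1

multipliers: -3, -1, -1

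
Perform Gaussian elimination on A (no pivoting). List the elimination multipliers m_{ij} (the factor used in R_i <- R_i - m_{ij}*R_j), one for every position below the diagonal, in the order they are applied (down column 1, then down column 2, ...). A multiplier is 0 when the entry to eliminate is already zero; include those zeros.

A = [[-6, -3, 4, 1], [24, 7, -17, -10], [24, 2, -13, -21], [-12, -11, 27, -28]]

Forward elimination:
R2 <- R2 - (-4)*R1:  [  0  -5  -1  -6 ]
R3 <- R3 - (-4)*R1:  [   0  -10    3  -17 ]
R4 <- R4 - (2)*R1:  [   0   -5   19  -30 ]
R3 <- R3 - (2)*R2:  [  0   0   5  -5 ]
R4 <- R4 - (1)*R2:  [   0    0   20  -24 ]
R4 <- R4 - (4)*R3:  [  0   0   0  -4 ]
Multipliers (in order of application): m_{21} = -4, m_{31} = -4, m_{41} = 2, m_{32} = 2, m_{42} = 1, m_{43} = 4

multipliers: -4, -4, 2, 2, 1, 4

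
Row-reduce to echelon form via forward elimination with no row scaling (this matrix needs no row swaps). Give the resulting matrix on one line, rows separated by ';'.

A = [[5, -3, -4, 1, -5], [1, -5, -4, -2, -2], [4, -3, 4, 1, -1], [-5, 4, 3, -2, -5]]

Forward elimination:
R2 <- R2 - (1/5)*R1:  [     0  -22/5  -16/5  -11/5     -1 ]
R3 <- R3 - (4/5)*R1:  [    0  -3/5  36/5   1/5     3 ]
R4 <- R4 - (-1)*R1:  [   0    1   -1   -1  -10 ]
R3 <- R3 - (3/22)*R2:  [     0      0  84/11    1/2  69/22 ]
R4 <- R4 - (-5/22)*R2:  [       0        0   -19/11     -3/2  -225/22 ]
R4 <- R4 - (-19/84)*R3:  [        0         0         0  -233/168   -533/56 ]
Row echelon form:
[ 5     -3     -4         1       -5 ]
[ 0  -22/5  -16/5     -11/5       -1 ]
[ 0      0  84/11       1/2    69/22 ]
[ 0      0      0  -233/168  -533/56 ]

REF = [5 -3 -4 1 -5; 0 -22/5 -16/5 -11/5 -1; 0 0 84/11 1/2 69/22; 0 0 0 -233/168 -533/56]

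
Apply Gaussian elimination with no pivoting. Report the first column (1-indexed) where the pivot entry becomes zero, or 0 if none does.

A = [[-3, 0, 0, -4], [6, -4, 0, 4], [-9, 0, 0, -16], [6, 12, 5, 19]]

Naive forward elimination:
R2 <- R2 - (-2)*R1:  [  0  -4   0  -4 ]
R3 <- R3 - (3)*R1:  [  0   0   0  -4 ]
R4 <- R4 - (-2)*R1:  [  0  12   5  11 ]
R4 <- R4 - (-3)*R2:  [  0   0   5  -1 ]
Matrix at this point:
[ -3   0  0  -4 ]
[  0  -4  0  -4 ]
[  0   0  0  -4 ]
[  0   0  5  -1 ]
Pivot entry (3,3) is zero but row 4 has 5 in column 3 -> naive elimination stops; a row interchange (e.g. R3 <-> R4) would be required here.

first zero-pivot column = 3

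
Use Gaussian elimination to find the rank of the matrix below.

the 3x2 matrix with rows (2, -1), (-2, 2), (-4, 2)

Row reduction:
R2 <- R2 - (-1)*R1:  [ 0  1 ]
R3 <- R3 - (-2)*R1:  [ 0  0 ]
Row echelon form:
[ 2  -1 ]
[ 0   1 ]
[ 0   0 ]
Nonzero rows / pivot columns: 2

rank(A) = 2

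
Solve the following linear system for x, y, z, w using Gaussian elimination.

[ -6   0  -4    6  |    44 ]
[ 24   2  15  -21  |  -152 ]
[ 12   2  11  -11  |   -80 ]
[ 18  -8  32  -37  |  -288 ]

(-2, 5, -2, 4)

Forward elimination on [A|b]:
R2 <- R2 - (-4)*R1:  [  0   2  -1   3  24 ]
R3 <- R3 - (-2)*R1:  [ 0  2  3  1  8 ]
R4 <- R4 - (-3)*R1:  [    0    -8    20   -19  -156 ]
R3 <- R3 - (1)*R2:  [   0    0    4   -2  -16 ]
R4 <- R4 - (-4)*R2:  [   0    0   16   -7  -60 ]
R4 <- R4 - (4)*R3:  [ 0  0  0  1  4 ]
Row echelon form:
[ -6  0  -4   6  |   44 ]
[  0  2  -1   3  |   24 ]
[  0  0   4  -2  |  -16 ]
[  0  0   0   1  |    4 ]
Back-substitution:
w = (4) / 1 = 4
z = (-16 - (-2)*(4)) / 4 = -2
y = (24 - (-1)*(-2) - (3)*(4)) / 2 = 5
x = (44 - (-4)*(-2) - (6)*(4)) / -6 = -2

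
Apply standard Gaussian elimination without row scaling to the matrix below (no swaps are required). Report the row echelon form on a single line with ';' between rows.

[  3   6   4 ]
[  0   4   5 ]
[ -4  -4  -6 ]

REF = [3 6 4; 0 4 5; 0 0 -17/3]

Forward elimination:
R3 <- R3 - (-4/3)*R1:  [    0     4  -2/3 ]
R3 <- R3 - (1)*R2:  [     0      0  -17/3 ]
Row echelon form:
[ 3  6      4 ]
[ 0  4      5 ]
[ 0  0  -17/3 ]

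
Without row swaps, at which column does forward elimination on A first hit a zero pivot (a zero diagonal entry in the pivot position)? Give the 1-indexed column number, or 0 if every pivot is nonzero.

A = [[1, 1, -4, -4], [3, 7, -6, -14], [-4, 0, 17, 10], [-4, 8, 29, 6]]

first zero-pivot column = 4

Naive forward elimination:
R2 <- R2 - (3)*R1:  [  0   4   6  -2 ]
R3 <- R3 - (-4)*R1:  [  0   4   1  -6 ]
R4 <- R4 - (-4)*R1:  [   0   12   13  -10 ]
R3 <- R3 - (1)*R2:  [  0   0  -5  -4 ]
R4 <- R4 - (3)*R2:  [  0   0  -5  -4 ]
R4 <- R4 - (1)*R3:  [ 0  0  0  0 ]
Matrix at this point:
[ 1  1  -4  -4 ]
[ 0  4   6  -2 ]
[ 0  0  -5  -4 ]
[ 0  0   0   0 ]
Pivot entry (4,4) in the last row is zero and there are no rows below to swap with -> zero pivot in column 4 (A is singular).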